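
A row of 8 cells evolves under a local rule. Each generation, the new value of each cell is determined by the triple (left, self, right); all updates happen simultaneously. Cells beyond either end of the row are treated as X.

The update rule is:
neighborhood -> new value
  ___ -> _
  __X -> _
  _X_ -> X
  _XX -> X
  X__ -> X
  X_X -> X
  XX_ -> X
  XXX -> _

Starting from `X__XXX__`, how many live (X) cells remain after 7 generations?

4

generation 1: XX_X_XX_
generation 2: _XXXXXXX
generation 3: XX______
generation 4: _XX_____
generation 5: XXXX____
generation 6: ___XX___
generation 7: X__XXX__
count of X: 4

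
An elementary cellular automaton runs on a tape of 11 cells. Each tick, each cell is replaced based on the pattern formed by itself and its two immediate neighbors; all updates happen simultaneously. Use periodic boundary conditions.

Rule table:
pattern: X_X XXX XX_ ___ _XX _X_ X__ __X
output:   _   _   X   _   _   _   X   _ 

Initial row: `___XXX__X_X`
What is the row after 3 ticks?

X____XX____
_X____XX___
__X____XX__

__X____XX__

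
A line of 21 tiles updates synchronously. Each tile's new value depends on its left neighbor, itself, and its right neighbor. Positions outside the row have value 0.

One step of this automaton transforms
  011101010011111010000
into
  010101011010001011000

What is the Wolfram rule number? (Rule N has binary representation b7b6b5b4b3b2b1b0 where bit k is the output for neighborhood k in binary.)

position 2: 111 → 0  (bit 7 = 0)
position 3: 110 → 1  (bit 6 = 1)
position 4: 101 → 0  (bit 5 = 0)
position 8: 100 → 1  (bit 4 = 1)
position 1: 011 → 1  (bit 3 = 1)
position 5: 010 → 1  (bit 2 = 1)
position 0: 001 → 0  (bit 1 = 0)
position 18: 000 → 0  (bit 0 = 0)
bits b7..b0 = 01011100 = 92

92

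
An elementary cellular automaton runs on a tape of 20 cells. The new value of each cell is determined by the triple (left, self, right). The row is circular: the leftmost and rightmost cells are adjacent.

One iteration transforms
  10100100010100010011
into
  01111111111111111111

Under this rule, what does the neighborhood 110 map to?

0

At position 0 the neighborhood is 110; the next row has 0 there.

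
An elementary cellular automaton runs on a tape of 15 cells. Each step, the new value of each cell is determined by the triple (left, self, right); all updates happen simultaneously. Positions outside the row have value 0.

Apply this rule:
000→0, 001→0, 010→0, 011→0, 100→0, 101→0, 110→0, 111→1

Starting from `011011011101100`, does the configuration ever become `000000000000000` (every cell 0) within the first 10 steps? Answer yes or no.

yes

000000001000000
000000000000000
all cells are 0 at step 2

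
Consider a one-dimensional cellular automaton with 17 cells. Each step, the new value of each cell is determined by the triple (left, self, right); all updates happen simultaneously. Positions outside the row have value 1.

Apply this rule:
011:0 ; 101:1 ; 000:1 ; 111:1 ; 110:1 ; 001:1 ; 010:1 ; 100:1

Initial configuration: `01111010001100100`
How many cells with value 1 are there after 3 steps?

step 1: 10111111110111111
step 2: 11011111111011111
step 3: 11101111111101111
count of 1: 15

15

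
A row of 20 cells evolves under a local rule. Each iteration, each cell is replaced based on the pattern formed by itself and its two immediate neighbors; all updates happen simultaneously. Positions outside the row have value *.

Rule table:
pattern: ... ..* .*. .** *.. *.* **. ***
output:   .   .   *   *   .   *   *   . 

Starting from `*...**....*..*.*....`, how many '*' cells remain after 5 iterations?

7

iteration 1: *...**....*..***....
iteration 2: *...**....*..*.*....  (repeats iteration 0; period 2)
iteration 5: *...**....*..***....
count of *: 7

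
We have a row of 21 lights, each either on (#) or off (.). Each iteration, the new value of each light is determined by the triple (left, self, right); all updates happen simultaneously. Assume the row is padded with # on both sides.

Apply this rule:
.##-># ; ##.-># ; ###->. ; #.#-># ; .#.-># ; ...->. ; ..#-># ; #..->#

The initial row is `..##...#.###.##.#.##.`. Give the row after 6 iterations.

iteration 1: #####.####.##########
iteration 2: ....###..###.........
iteration 3: #..##.####.##.......#
iteration 4: #######..#####.....##
iteration 5: ......####...##...##.
iteration 6: #....##..##.####.####

#....##..##.####.####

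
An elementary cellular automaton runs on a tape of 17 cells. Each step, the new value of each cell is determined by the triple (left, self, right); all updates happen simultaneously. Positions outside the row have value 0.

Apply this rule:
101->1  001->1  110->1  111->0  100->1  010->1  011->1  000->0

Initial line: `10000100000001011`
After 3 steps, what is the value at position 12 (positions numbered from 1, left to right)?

11001110000011111
11111011000110001
10001111101111011
position 12 holds 1

1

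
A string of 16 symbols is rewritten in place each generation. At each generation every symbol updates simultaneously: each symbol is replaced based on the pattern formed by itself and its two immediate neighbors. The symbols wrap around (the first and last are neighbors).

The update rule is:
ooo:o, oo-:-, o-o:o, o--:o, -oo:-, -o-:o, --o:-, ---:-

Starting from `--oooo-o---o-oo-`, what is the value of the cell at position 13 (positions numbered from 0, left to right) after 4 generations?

---oo-ooo--oo--o
o----o-o-o---o-o
-o---oooooo--oo-
-oo---oooo-o---o
position 13 holds -

-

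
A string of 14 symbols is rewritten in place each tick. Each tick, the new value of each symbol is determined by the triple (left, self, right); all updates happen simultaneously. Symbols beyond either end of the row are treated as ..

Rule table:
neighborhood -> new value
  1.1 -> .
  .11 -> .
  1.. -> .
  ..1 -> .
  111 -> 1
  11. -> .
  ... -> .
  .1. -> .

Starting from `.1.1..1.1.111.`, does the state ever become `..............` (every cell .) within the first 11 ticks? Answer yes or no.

yes

tick 1: ...........1..
tick 2: ..............
all cells are . at tick 2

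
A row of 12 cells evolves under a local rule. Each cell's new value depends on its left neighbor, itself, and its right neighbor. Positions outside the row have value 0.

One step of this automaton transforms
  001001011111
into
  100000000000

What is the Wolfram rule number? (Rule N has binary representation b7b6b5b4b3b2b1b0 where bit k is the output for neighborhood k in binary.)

1

position 8: 111 → 0  (bit 7 = 0)
position 11: 110 → 0  (bit 6 = 0)
position 6: 101 → 0  (bit 5 = 0)
position 3: 100 → 0  (bit 4 = 0)
position 7: 011 → 0  (bit 3 = 0)
position 2: 010 → 0  (bit 2 = 0)
position 1: 001 → 0  (bit 1 = 0)
position 0: 000 → 1  (bit 0 = 1)
bits b7..b0 = 00000001 = 1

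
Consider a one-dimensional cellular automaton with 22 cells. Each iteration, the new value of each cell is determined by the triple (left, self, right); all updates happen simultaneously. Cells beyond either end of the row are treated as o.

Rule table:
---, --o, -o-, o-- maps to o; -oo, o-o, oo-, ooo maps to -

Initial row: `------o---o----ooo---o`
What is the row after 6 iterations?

iteration 1: ooooooooooooooo---ooo-
iteration 2: ---------------ooo----
iteration 3: ooooooooooooooo---oooo
iteration 4: ---------------ooo----  (repeats iteration 2; period 2)
iteration 6: ---------------ooo----

---------------ooo----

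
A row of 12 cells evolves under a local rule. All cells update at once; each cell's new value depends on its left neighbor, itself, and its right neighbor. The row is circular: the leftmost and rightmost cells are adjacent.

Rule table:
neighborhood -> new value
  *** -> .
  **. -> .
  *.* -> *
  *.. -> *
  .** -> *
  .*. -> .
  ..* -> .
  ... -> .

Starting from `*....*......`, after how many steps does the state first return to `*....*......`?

step 1: .*....*.....
step 2: ..*....*....
step 3: ...*....*...
step 4: ....*....*..
step 5: .....*....*.
step 6: ......*....*
step 7: *......*....
step 8: .*......*...
step 9: ..*......*..
step 10: ...*......*.
step 11: ....*......*
step 12: *....*......

12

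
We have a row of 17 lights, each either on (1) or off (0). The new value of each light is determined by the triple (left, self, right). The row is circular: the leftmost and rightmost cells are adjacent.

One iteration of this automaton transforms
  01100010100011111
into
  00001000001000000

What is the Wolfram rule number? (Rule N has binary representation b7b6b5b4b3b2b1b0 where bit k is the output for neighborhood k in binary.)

position 13: 111 → 0  (bit 7 = 0)
position 2: 110 → 0  (bit 6 = 0)
position 0: 101 → 0  (bit 5 = 0)
position 3: 100 → 0  (bit 4 = 0)
position 1: 011 → 0  (bit 3 = 0)
position 6: 010 → 0  (bit 2 = 0)
position 5: 001 → 0  (bit 1 = 0)
position 4: 000 → 1  (bit 0 = 1)
bits b7..b0 = 00000001 = 1

1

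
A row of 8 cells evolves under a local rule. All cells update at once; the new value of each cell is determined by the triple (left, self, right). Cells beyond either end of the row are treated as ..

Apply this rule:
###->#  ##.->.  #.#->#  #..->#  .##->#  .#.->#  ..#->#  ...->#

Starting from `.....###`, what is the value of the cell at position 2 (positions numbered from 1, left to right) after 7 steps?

.

step 1: #######.
step 2: ######.#
step 3: #####.##
step 4: ####.##.
step 5: ###.##.#
step 6: ##.##.##
step 7: #.##.##.
position 2 holds .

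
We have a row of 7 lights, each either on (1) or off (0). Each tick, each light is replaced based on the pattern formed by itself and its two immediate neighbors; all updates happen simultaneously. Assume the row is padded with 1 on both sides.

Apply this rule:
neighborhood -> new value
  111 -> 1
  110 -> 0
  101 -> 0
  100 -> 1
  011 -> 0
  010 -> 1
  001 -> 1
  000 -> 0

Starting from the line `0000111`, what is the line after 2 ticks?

0111001

tick 1: 1001011
tick 2: 0111001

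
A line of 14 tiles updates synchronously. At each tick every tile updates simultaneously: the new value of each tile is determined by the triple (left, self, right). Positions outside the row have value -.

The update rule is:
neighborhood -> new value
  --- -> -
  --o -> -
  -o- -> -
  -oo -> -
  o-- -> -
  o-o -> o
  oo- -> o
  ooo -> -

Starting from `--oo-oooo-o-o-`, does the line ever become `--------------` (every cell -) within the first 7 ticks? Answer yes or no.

yes

---oo---oo-o--
----o----oo---
----------o---
--------------
all cells are - at tick 4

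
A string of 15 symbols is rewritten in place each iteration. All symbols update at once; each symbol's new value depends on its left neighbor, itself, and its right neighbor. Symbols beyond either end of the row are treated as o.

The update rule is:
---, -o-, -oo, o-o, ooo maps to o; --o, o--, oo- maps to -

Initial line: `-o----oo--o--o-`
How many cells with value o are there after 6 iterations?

oo-oo-o---o--oo
o-oo-oo-o-o--oo
-oo-oo-oooo--oo
oo-oo-oooo---oo
o-oo-oooo--o-oo
-oo-oooo---oooo
count of o: 10

10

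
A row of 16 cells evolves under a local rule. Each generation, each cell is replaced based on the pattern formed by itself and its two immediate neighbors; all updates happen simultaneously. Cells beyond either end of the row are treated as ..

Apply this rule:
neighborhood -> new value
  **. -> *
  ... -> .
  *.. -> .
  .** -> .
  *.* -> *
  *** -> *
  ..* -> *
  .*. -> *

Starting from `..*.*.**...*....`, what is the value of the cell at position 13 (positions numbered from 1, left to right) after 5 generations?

.*****.*..**....
*.******.*.*....
**.*********....
.**.********....
*.**.*******....
position 13 holds .

.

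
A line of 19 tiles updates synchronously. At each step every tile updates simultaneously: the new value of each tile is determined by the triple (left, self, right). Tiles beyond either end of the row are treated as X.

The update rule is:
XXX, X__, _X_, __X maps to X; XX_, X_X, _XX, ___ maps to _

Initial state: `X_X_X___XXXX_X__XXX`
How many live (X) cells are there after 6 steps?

6

__X_XX_X_XX__XXX_XX
XXX____X___XX_X___X
XX_X__XXX_X___XX_X_
X__XXX_X__XX_X___X_
_XX_X__XXX___XX_XX_
____XXX_X_X_X______
count of X: 6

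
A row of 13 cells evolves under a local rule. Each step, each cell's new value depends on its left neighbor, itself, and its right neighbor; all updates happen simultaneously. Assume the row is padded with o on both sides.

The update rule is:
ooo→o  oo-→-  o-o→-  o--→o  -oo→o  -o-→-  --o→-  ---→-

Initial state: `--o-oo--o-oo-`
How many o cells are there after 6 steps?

o---o-o---o--
-o-----o---o-
--o-----o----
o--o-----o---
-o--o-----o--
--o--o-----o-
count of o: 3

3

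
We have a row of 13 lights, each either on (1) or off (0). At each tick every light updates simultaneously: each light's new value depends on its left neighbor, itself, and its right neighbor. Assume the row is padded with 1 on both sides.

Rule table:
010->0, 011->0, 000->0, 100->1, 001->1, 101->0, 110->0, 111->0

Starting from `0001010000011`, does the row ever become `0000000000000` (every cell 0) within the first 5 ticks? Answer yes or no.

no

1010001000100
0001010101011
1010000000000
0001000000001
1010100000010
tick 5 is 1010100000010, still not uniform 0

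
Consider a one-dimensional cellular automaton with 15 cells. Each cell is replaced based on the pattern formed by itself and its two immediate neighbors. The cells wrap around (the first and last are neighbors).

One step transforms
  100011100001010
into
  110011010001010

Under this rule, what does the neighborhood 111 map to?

At position 5 the neighborhood is 111; the next row has 1 there.

1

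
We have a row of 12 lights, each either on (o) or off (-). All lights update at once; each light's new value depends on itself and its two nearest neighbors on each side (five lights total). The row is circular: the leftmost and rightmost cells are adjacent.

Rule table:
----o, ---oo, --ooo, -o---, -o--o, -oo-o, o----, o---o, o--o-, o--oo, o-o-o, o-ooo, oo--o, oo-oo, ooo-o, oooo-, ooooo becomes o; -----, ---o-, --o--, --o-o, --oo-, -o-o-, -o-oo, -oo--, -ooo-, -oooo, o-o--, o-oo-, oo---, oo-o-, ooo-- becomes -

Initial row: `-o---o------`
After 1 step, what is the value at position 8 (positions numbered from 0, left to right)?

-

--oo--oo---o
position 8 holds -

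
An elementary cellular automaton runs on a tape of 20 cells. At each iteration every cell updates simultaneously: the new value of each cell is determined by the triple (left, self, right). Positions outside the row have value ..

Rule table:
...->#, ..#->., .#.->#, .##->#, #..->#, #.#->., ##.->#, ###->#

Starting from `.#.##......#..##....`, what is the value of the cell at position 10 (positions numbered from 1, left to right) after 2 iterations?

#

iteration 1: .#.#######.##.######
iteration 2: .#.#######.##.######
position 10 holds #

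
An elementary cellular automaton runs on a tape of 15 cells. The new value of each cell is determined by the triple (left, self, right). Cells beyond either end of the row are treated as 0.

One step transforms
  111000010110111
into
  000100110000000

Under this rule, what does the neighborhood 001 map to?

1

At position 6 the neighborhood is 001; the next row has 1 there.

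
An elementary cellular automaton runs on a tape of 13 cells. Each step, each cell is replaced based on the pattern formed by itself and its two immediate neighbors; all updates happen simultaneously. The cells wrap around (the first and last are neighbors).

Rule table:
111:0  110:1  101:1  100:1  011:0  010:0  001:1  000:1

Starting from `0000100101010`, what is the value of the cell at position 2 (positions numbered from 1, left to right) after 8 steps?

1111011010101
0001101101010
1110110110101
0011011011010
1101101101101
0110110110110
1011011011011
1101101101100
position 2 holds 1

1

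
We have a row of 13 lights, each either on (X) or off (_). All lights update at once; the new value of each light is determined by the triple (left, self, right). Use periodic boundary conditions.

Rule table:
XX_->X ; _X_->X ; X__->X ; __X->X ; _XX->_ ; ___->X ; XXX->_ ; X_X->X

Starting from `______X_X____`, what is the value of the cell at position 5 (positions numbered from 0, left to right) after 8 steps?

_

step 1: XXXXXXXXXXXXX
step 2: _____________
step 3: XXXXXXXXXXXXX  (repeats step 1; period 2)
step 8: _____________
position 5 holds _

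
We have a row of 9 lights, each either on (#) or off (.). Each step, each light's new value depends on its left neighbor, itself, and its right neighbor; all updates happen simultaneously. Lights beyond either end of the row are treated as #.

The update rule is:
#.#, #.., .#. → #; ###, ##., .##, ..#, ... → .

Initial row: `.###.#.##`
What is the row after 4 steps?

#...###..
.#.....#.
###....##
...#.....

...#.....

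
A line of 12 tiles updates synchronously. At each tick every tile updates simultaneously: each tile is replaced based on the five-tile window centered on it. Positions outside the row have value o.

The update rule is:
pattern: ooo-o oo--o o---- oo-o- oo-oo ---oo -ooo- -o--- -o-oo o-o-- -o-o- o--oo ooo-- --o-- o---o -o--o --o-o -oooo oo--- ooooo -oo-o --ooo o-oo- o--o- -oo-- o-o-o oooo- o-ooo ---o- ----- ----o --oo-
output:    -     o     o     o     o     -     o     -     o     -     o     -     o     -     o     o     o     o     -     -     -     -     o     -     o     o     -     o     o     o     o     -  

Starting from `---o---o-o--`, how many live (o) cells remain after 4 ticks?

-oo--oooo-o-
oooo--o--ooo
---oo--o--o-
-o--oo--o-oo
count of o: 6

6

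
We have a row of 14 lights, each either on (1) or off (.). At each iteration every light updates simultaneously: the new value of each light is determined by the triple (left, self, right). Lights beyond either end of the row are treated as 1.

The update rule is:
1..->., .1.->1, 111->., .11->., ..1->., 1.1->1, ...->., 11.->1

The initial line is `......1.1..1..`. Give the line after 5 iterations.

......111..1..
........1..1..
........1..1..  (fixed point — unchanged through iteration 5)

........1..1..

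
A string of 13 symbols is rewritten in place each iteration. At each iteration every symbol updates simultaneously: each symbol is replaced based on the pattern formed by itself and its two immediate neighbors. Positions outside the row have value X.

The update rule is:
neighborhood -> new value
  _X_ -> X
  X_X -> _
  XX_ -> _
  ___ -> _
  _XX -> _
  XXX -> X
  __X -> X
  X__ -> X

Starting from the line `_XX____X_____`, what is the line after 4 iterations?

X_X__XXX_X_X_

iteration 1: ___X__XXX___X
iteration 2: X_XXXX_X_X_X_
iteration 3: ___XX__X_X_X_
iteration 4: X_X__XXX_X_X_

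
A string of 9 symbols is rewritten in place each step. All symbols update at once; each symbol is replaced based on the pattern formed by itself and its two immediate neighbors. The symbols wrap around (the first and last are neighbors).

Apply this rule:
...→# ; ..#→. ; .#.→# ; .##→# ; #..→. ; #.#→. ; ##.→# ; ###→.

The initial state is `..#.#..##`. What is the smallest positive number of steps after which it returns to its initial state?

..#.#..##

1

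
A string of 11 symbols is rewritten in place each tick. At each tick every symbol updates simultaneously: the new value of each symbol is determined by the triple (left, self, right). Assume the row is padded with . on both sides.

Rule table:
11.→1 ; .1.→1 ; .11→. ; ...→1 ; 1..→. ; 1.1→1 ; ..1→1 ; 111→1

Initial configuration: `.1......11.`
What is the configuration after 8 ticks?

11.11111.1.
.11.111111.
1.11.11111.
11.11.1111.
.11.11.111.
1.11.11.11.
11.11.11.1.
.11.11.111.

.11.11.111.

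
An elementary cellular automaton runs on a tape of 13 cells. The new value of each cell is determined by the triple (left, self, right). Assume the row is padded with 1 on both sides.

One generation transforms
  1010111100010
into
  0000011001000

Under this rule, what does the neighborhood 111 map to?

1

At position 5 the neighborhood is 111; the next row has 1 there.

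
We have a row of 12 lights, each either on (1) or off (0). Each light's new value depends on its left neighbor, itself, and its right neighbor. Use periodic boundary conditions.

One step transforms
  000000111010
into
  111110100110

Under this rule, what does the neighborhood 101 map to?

At position 9 the neighborhood is 101; the next row has 1 there.

1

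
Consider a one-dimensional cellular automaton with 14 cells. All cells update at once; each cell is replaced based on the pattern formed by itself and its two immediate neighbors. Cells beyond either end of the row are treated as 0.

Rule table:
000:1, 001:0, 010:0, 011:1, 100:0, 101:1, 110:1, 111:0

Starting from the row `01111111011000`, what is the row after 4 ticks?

11101110100000

tick 1: 01000001111011
tick 2: 00011101001111
tick 3: 11010110001001
tick 4: 11101110100000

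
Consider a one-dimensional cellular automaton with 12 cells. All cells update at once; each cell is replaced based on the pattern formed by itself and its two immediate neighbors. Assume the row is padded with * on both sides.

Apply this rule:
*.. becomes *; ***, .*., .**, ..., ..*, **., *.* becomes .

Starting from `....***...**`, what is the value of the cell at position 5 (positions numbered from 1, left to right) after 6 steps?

.

step 1: *......*....
step 2: .*......*...
step 3: ..*......*..
step 4: *..*......*.
step 5: .*..*.......
step 6: ..*..*......
position 5 holds .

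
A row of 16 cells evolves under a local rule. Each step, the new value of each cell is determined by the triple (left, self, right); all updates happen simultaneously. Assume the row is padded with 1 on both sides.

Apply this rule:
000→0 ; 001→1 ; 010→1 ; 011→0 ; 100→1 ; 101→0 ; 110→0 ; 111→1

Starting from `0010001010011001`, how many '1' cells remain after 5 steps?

1111011011100110
1110000001011000
1101000011000101
1001100100101100
0110011111100011
count of 1: 10

10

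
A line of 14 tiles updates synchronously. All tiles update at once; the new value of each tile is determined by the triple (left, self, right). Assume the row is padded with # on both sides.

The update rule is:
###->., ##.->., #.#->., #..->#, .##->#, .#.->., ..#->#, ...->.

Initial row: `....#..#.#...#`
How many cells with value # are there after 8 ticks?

6

#..#.##...#.##
.##..#.#.#..#.
.#.##.....##..
...#.#...##.##
#.#...#.##..#.
...#.#..#.##..
#.#...##..#.##
...#.##.##..#.
count of #: 6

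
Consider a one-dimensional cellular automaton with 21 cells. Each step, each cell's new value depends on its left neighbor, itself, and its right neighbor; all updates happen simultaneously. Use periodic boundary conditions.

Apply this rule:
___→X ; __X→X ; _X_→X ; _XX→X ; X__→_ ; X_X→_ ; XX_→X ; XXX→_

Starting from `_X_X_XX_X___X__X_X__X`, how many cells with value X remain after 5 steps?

_X_X_XX_X_XXX_XX_X_XX
_X_X_XX_X_X_X_XX_X_XX
_X_X_XX_X_X_X_XX_X_XX  (fixed point — unchanged through step 5)
count of X: 12

12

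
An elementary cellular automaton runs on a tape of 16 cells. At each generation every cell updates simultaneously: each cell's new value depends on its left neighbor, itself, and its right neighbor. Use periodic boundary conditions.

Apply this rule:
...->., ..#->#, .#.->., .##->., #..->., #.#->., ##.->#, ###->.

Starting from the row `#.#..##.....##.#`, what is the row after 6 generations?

generation 1: #...#.#....#.#..
generation 2: ...#......#....#
generation 3: ..#......#....#.
generation 4: .#......#....#..
generation 5: #......#....#...
generation 6: ......#....#...#

......#....#...#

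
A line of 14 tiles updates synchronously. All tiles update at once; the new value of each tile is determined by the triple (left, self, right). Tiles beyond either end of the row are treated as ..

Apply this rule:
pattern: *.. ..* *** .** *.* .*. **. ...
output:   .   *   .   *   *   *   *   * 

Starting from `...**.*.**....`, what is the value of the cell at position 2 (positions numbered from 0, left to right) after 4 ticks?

*

**********.***
*........***.*
*.********.***
***......***.*
position 2 holds *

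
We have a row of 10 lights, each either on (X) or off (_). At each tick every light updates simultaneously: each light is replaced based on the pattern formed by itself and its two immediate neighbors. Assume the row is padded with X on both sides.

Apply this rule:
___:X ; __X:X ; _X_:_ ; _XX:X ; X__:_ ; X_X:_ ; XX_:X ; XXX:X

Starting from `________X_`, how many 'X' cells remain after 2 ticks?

8

_XXXXXXX__
_XXXXXXX_X
count of X: 8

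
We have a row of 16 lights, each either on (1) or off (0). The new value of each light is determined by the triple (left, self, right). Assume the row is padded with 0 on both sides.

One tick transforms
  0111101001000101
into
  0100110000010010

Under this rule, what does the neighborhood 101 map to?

1

At position 5 the neighborhood is 101; the next row has 1 there.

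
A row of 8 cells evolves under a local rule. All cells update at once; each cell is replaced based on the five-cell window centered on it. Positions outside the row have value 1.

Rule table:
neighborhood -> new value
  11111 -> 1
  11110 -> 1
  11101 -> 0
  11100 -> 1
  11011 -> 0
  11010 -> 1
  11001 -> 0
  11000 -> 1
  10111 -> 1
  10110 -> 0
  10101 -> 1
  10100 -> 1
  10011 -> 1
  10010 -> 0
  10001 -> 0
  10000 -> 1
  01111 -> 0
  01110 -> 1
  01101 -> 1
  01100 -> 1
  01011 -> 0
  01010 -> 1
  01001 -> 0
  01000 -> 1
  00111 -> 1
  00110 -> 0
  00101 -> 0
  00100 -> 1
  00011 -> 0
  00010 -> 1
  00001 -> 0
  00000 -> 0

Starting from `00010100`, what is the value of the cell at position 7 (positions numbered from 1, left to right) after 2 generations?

10101101
01100101
position 7 holds 0

0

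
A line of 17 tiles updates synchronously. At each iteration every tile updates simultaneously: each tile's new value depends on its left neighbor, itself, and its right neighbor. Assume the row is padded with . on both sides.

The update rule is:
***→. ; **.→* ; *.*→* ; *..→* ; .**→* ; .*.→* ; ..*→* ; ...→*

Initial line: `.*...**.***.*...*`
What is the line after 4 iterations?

iteration 1: *********.*******
iteration 2: *.......***.....*
iteration 3: *********.*******  (repeats iteration 1; period 2)
iteration 4: *.......***.....*

*.......***.....*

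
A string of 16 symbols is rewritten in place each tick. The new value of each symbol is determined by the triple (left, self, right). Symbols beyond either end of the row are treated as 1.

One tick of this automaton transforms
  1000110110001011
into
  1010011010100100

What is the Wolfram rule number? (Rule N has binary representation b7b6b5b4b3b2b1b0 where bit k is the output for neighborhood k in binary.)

position 15: 111 → 0  (bit 7 = 0)
position 0: 110 → 1  (bit 6 = 1)
position 6: 101 → 1  (bit 5 = 1)
position 1: 100 → 0  (bit 4 = 0)
position 4: 011 → 0  (bit 3 = 0)
position 12: 010 → 0  (bit 2 = 0)
position 3: 001 → 0  (bit 1 = 0)
position 2: 000 → 1  (bit 0 = 1)
bits b7..b0 = 01100001 = 97

97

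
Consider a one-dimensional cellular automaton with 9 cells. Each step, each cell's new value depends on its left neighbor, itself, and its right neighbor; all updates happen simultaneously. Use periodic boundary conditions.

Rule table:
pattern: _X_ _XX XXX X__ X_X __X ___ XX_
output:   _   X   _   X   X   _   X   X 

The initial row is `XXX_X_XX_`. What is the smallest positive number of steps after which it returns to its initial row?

X_XX_XXXX
XXXXXX___
X____XXX_
_XXX_X_XX
XX_XX_XXX
_XXXXXX__
_X____XXX
X_XXX_X_X
XXX_XX_XX
__XXXXXX_
X_X____XX
XX_XXX_X_
XXXX_XX_X
___XXXXXX
XX_X____X
_XX_XXX_X
XXXXX_XX_
X___XXXXX
XXX_X____
X_XX_XXX_
_XXXXX_XX
XX___XXXX
_XXX_X___
_X_XX_XXX
X_XXXXX_X
XXX___XXX
__XXX_X__
X_X_XX_XX
XX_XXXXX_
XXXX___XX
___XXX_X_
XX_X_XX_X
_XX_XXXXX
XXXXX___X
____XXX_X
XXX_X_XX_

36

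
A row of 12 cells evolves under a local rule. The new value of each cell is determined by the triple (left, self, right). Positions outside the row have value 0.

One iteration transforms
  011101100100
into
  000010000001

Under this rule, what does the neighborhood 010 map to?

At position 9 the neighborhood is 010; the next row has 0 there.

0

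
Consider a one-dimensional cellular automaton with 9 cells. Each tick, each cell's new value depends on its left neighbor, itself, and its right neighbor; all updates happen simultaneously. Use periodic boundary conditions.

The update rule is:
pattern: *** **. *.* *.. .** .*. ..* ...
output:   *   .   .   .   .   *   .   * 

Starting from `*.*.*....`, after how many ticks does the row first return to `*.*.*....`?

tick 1: *.*.*.**.
tick 2: *.*.*....

2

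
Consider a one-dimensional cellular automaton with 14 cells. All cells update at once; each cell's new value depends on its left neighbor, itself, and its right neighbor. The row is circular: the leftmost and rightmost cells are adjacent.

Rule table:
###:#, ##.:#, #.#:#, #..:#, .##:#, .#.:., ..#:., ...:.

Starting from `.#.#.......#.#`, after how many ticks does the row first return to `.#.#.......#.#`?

tick 1: #.#.#.......#.
tick 2: .#.#.#.......#
tick 3: #.#.#.#.......
tick 4: .#.#.#.#......
tick 5: ..#.#.#.#.....
tick 6: ...#.#.#.#....
tick 7: ....#.#.#.#...
tick 8: .....#.#.#.#..
tick 9: ......#.#.#.#.
tick 10: .......#.#.#.#
tick 11: #.......#.#.#.
tick 12: .#.......#.#.#
tick 13: #.#.......#.#.
tick 14: .#.#.......#.#

14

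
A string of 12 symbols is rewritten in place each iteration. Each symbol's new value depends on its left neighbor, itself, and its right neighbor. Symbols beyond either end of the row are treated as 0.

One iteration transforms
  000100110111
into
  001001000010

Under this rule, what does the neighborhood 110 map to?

At position 7 the neighborhood is 110; the next row has 0 there.

0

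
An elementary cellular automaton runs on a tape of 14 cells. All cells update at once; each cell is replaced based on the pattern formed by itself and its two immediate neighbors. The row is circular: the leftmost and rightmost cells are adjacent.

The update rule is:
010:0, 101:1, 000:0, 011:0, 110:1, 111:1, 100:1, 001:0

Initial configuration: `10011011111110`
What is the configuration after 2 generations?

01001101111111
10100110111111

10100110111111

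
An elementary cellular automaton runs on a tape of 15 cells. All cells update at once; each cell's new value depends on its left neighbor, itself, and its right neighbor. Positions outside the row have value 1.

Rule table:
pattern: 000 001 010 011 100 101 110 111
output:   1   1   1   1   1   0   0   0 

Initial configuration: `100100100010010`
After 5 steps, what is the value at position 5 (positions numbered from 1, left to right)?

step 1: 011111111111110
step 2: 010000000000000
step 3: 011111111111111
step 4: 010000000000000  (repeats step 2; period 2)
step 5: 011111111111111
position 5 holds 1

1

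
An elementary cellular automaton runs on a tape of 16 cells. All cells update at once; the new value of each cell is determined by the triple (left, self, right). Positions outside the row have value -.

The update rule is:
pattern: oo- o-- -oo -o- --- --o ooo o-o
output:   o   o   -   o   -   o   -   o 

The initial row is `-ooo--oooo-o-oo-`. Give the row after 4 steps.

o--ooo---oooo-oo
ooo--oo-o---oo-o
--ooo-oooo-o-ooo
-o--oo---oooo--o

-o--oo---oooo--o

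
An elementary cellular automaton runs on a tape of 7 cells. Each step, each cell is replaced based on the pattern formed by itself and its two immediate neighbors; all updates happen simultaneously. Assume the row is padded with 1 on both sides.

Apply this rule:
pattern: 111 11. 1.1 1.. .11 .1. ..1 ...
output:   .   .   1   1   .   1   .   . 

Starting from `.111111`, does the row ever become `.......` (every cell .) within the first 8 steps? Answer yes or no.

1......
.1.....
111....
...1...
1..11..
.1...1.
111..11
...1...
step 8 is ...1..., still not uniform .

no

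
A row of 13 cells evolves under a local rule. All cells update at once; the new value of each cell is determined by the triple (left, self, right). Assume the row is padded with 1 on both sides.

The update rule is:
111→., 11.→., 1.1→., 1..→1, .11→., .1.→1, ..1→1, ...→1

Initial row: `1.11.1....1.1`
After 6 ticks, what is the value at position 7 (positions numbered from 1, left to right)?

.....111111..
11111......11
.....111111..  (repeats tick 1; period 2)
tick 6: 11111......11
position 7 holds .

.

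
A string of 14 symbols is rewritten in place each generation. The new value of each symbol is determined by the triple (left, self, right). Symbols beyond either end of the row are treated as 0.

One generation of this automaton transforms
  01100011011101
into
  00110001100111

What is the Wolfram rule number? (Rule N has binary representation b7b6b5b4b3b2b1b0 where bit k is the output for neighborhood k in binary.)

116

position 10: 111 → 0  (bit 7 = 0)
position 2: 110 → 1  (bit 6 = 1)
position 8: 101 → 1  (bit 5 = 1)
position 3: 100 → 1  (bit 4 = 1)
position 1: 011 → 0  (bit 3 = 0)
position 13: 010 → 1  (bit 2 = 1)
position 0: 001 → 0  (bit 1 = 0)
position 4: 000 → 0  (bit 0 = 0)
bits b7..b0 = 01110100 = 116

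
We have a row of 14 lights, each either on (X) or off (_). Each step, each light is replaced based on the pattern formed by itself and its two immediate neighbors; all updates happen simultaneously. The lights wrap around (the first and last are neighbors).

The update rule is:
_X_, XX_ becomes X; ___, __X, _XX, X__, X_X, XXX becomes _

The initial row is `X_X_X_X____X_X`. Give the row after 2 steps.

X_X_X_X____X__
X_X_X_X____X__

X_X_X_X____X__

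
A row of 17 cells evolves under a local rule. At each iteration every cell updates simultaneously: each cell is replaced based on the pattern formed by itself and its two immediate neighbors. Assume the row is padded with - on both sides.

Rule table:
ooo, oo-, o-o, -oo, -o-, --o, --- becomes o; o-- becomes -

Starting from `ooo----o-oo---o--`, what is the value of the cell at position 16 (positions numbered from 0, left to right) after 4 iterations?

o

ooo-ooooooo-ooo-o
ooooooooooooooooo
ooooooooooooooooo  (fixed point — unchanged through iteration 4)
position 16 holds o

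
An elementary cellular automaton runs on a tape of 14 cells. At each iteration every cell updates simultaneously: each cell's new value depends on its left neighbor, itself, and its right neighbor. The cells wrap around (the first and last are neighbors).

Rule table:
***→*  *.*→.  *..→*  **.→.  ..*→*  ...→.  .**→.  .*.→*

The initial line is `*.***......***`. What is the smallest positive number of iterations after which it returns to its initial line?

iteration 1: ...*.*....*.**
iteration 2: *.**.**..**...
iteration 3: *......**..*.*
iteration 4: .*....*..***..
iteration 5: ***..****.*.*.
iteration 6: .*.**.**..*.*.
iteration 7: **......***.**
iteration 8: *.*....*.*...*
iteration 9: ..**..**.**.*.
iteration 10: .*..**......**
iteration 11: .***..*....*..
iteration 12: *.*.****..***.
iteration 13: *.*..**.**.*..
iteration 14: *.***......***

14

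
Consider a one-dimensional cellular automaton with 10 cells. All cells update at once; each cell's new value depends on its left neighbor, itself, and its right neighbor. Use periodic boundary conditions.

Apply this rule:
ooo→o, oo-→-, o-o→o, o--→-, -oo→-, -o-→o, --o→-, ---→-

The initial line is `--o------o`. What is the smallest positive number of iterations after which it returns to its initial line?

1

iteration 1: --o------o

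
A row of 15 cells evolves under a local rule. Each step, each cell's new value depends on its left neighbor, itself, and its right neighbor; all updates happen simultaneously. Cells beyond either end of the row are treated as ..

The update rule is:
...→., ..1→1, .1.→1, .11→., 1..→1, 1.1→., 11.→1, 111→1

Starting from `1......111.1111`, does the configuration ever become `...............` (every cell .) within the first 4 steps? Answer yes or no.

no

11....1.11..111
.11..11..111.11
1.111.111.11..1
1..11..11..1111
step 4 is 1..11..11..1111, still not uniform .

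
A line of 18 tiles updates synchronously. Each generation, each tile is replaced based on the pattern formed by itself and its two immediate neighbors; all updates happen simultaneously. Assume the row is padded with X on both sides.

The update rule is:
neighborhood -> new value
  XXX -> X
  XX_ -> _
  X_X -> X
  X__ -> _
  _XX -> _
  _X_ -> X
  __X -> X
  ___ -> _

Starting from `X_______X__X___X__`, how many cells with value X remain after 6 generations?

6

_______XX_XX__XX_X
______X__X___X__X_
_____XX_XX__XX_XXX
____X__X___X__X_XX
___XX_XX__XX_XXX_X
__X__X___X__X_X_X_
count of X: 6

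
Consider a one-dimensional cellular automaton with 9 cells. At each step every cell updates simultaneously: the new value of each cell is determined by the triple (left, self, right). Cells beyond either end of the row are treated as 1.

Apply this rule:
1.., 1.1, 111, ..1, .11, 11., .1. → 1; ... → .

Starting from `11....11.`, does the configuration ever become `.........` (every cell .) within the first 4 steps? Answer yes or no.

no

111..1111
111111111
111111111  (fixed point — unchanged through step 4)
step 4 is 111111111, still not uniform .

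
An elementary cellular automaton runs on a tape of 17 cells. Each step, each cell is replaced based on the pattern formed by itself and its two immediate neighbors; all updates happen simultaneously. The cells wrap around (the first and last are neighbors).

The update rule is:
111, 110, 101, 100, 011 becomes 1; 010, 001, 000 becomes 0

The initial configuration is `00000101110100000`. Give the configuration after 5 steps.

00000011111111101

00000011111010000
00000011111101000
00000011111110100
00000011111111010
00000011111111101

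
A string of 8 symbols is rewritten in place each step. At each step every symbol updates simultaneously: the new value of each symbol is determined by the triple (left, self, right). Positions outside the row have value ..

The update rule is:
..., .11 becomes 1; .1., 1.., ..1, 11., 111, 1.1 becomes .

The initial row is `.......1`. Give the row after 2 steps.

111111..
1......1

1......1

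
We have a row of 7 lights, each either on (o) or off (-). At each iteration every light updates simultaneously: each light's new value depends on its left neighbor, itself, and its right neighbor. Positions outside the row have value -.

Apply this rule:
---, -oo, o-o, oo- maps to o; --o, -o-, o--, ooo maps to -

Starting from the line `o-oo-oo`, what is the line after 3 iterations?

---oo--

-oooooo
-o----o
---oo--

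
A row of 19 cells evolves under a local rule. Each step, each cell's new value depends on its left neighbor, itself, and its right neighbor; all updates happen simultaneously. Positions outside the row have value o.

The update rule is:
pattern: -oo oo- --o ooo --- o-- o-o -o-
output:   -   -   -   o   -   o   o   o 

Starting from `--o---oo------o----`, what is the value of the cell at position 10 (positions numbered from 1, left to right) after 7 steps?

o

o-oo----o-----oo---
-o--o---oo------o--
ooo-oo----o-----oo-
oo-o--o---oo------o
o-ooo-oo----o------
-o-o-o--o---oo-----
ooooooo-oo----o----
position 10 holds o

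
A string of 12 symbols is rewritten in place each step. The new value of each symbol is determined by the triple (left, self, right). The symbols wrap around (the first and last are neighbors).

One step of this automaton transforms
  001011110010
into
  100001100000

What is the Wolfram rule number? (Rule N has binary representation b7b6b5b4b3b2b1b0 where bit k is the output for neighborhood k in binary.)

129

position 5: 111 → 1  (bit 7 = 1)
position 7: 110 → 0  (bit 6 = 0)
position 3: 101 → 0  (bit 5 = 0)
position 8: 100 → 0  (bit 4 = 0)
position 4: 011 → 0  (bit 3 = 0)
position 2: 010 → 0  (bit 2 = 0)
position 1: 001 → 0  (bit 1 = 0)
position 0: 000 → 1  (bit 0 = 1)
bits b7..b0 = 10000001 = 129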